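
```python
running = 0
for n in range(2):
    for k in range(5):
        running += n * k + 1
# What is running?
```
Trace:
  running=0
  running=1, n=0, k=0
  running=2, n=0, k=1
  running=3, n=0, k=2
  running=4, n=0, k=3
  running=5, n=0, k=4
  running=6, n=1, k=0
  running=8, n=1, k=1
  running=11, n=1, k=2
  running=15, n=1, k=3
  running=20, n=1, k=4

Final answer: 20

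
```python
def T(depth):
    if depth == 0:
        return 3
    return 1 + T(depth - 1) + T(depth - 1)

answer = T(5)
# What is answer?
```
Call trace (a repeated sub-call is expanded the first time; later identical calls just restate its return value):
T(depth=5)
  T(depth=4)
    T(depth=3)
      T(depth=2)
        T(depth=1)
          T(depth=0)
          -> return 3
          T(depth=0)
          -> return 3
        -> return 7
        T(depth=1) -> return 7  (same call as traced above)
      -> return 15
      T(depth=2) -> return 15  (same call as traced above)
    -> return 31
    T(depth=3) -> return 31  (same call as traced above)
  -> return 63
  T(depth=4) -> return 63  (same call as traced above)
-> return 127

Final answer: 127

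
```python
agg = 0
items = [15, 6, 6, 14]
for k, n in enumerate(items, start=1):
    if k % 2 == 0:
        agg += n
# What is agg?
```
Trace:
  agg=0
  agg=0, k=1, n=15
  agg=6, k=2, n=6
  agg=6, k=3, n=6
  agg=20, k=4, n=14

Final answer: 20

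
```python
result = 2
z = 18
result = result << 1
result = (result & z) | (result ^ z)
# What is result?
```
Trace:
  result=2
  result=2, z=18
  result=4, z=18
  result=22, z=18

Final answer: 22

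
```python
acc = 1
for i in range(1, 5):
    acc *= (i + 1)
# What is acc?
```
Trace:
  acc=1
  acc=2, i=1
  acc=6, i=2
  acc=24, i=3
  acc=120, i=4

Final answer: 120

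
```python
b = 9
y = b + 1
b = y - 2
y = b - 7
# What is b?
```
Trace:
  b=9
  b=9, y=10
  b=8, y=10
  b=8, y=1

Final answer: 8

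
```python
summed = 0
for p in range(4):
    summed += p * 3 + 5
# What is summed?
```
Trace:
  summed=0
  summed=5, p=0
  summed=13, p=1
  summed=24, p=2
  summed=38, p=3

Final answer: 38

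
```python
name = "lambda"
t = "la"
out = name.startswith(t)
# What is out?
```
Trace:
  name='lambda'
  name='lambda', t='la'
  name='lambda', t='la', out=True

Final answer: True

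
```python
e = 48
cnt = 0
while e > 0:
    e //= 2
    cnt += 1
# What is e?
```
Trace:
  e=48
  e=48, cnt=0
  e=24, cnt=1
  e=12, cnt=2
  e=6, cnt=3
  e=3, cnt=4
  e=1, cnt=5
  e=0, cnt=6

Final answer: 0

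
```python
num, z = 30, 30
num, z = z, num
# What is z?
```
Trace:
  num=30, z=30
  num=30, z=30

Final answer: 30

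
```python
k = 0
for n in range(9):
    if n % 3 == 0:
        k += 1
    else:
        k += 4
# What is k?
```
Trace:
  k=0
  k=1, n=0
  k=5, n=1
  k=9, n=2
  k=10, n=3
  k=14, n=4
  k=18, n=5
  k=19, n=6
  k=23, n=7
  k=27, n=8

Final answer: 27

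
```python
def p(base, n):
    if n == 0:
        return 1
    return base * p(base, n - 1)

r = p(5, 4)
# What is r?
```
Call trace:
p(base=5, n=4)
  p(base=5, n=3)
    p(base=5, n=2)
      p(base=5, n=1)
        p(base=5, n=0)
        -> return 1
      -> return 5
    -> return 25
  -> return 125
-> return 625

Final answer: 625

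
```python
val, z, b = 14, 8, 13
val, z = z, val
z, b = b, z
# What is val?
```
Trace:
  val=14, z=8, b=13
  val=8, z=14, b=13
  val=8, z=13, b=14

Final answer: 8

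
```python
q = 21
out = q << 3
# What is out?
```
Trace:
  q=21
  q=21, out=168

Final answer: 168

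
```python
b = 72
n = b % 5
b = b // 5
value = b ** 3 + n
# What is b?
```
Trace:
  b=72
  b=72, n=2
  b=14, n=2
  b=14, n=2, value=2746

Final answer: 14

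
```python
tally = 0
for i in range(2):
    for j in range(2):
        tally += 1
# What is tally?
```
Trace:
  tally=0
  tally=1, i=0, j=0
  tally=2, i=0, j=1
  tally=3, i=1, j=0
  tally=4, i=1, j=1

Final answer: 4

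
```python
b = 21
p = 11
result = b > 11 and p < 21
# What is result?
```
Trace:
  b=21
  b=21, p=11
  b=21, p=11, result=True

Final answer: True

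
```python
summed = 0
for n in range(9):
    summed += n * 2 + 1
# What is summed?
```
Trace:
  summed=0
  summed=1, n=0
  summed=4, n=1
  summed=9, n=2
  summed=16, n=3
  summed=25, n=4
  summed=36, n=5
  summed=49, n=6
  summed=64, n=7
  summed=81, n=8

Final answer: 81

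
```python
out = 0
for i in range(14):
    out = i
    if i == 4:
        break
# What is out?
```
Trace:
  out=0
  out=0, i=0
  out=1, i=1
  out=2, i=2
  out=3, i=3
  out=4, i=4

Final answer: 4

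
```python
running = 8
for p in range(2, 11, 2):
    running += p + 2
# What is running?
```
Trace:
  running=8
  running=12, p=2
  running=18, p=4
  running=26, p=6
  running=36, p=8
  running=48, p=10

Final answer: 48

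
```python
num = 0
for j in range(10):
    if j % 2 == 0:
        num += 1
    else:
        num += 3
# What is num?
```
Trace:
  num=0
  num=1, j=0
  num=4, j=1
  num=5, j=2
  num=8, j=3
  num=9, j=4
  num=12, j=5
  num=13, j=6
  num=16, j=7
  num=17, j=8
  num=20, j=9

Final answer: 20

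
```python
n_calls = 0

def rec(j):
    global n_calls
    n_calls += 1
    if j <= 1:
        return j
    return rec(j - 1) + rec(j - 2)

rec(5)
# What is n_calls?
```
Call trace (a repeated sub-call is expanded the first time; later identical calls just restate its return value):
rec(j=5)
  rec(j=4)
    rec(j=3)
      rec(j=2)
        rec(j=1)
        -> return 1
        rec(j=0)
        -> return 0
      -> return 1
      rec(j=1)
      -> return 1
    -> return 2
    rec(j=2) -> return 1  (same call as traced above)
  -> return 3
  rec(j=3) -> return 2  (same call as traced above)
-> return 5

n_calls is incremented once per call, so count the calls in each subtree. Let C(j) = number of calls made by rec(j).
C(0) = C(1) = 1 (base case, no recursion); C(j) = 1 + C(j - 1) + C(j - 2) otherwise.
C(2) = 1 + C(1) + C(0) = 1 + 1 + 1 = 3
C(3) = 1 + C(2) + C(1) = 1 + 3 + 1 = 5
C(4) = 1 + C(3) + C(2) = 1 + 5 + 3 = 9
C(5) = 1 + C(4) + C(3) = 1 + 9 + 5 = 15
n_calls = C(5) = 15

Final answer: 15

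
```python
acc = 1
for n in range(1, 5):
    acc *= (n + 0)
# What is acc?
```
Trace:
  acc=1
  acc=1, n=1
  acc=2, n=2
  acc=6, n=3
  acc=24, n=4

Final answer: 24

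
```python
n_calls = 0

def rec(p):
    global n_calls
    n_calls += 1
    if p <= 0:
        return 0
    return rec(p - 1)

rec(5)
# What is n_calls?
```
Call trace:
rec(p=5)
  rec(p=4)
    rec(p=3)
      rec(p=2)
        rec(p=1)
          rec(p=0)
          -> return 0
        -> return 0
      -> return 0
    -> return 0
  -> return 0
-> return 0

n_calls is incremented once per call. rec is entered once for each p = 5, 4, 3, 2, 1, 0 (the p <= 0 call returns without recursing), i.e. 5 + 1 calls.
n_calls = 6

Final answer: 6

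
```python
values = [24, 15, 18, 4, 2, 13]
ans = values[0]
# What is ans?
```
Trace:
  values=[24, 15, 18, 4, 2, 13]
  values=[24, 15, 18, 4, 2, 13], ans=24

Final answer: 24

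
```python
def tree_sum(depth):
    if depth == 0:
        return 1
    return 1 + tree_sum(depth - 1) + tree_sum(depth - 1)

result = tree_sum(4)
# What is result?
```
Call trace (a repeated sub-call is expanded the first time; later identical calls just restate its return value):
tree_sum(depth=4)
  tree_sum(depth=3)
    tree_sum(depth=2)
      tree_sum(depth=1)
        tree_sum(depth=0)
        -> return 1
        tree_sum(depth=0)
        -> return 1
      -> return 3
      tree_sum(depth=1) -> return 3  (same call as traced above)
    -> return 7
    tree_sum(depth=2) -> return 7  (same call as traced above)
  -> return 15
  tree_sum(depth=3) -> return 15  (same call as traced above)
-> return 31

Final answer: 31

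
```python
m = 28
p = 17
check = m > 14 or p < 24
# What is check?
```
Trace:
  m=28
  m=28, p=17
  m=28, p=17, check=True

Final answer: True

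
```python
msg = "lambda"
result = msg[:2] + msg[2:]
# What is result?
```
Trace:
  msg='lambda'
  msg='lambda', result='lambda'

Final answer: 'lambda'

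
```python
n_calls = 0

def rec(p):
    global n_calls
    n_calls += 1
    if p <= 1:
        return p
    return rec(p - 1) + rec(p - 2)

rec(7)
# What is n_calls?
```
Call trace (a repeated sub-call is expanded the first time; later identical calls just restate its return value):
rec(p=7)
  rec(p=6)
    rec(p=5)
      rec(p=4)
        rec(p=3)
          rec(p=2)
            rec(p=1)
            -> return 1
            rec(p=0)
            -> return 0
          -> return 1
          rec(p=1)
          -> return 1
        -> return 2
        rec(p=2) -> return 1  (same call as traced above)
      -> return 3
      rec(p=3) -> return 2  (same call as traced above)
    -> return 5
    rec(p=4) -> return 3  (same call as traced above)
  -> return 8
  rec(p=5) -> return 5  (same call as traced above)
-> return 13

n_calls is incremented once per call, so count the calls in each subtree. Let C(p) = number of calls made by rec(p).
C(0) = C(1) = 1 (base case, no recursion); C(p) = 1 + C(p - 1) + C(p - 2) otherwise.
C(2) = 1 + C(1) + C(0) = 1 + 1 + 1 = 3
C(3) = 1 + C(2) + C(1) = 1 + 3 + 1 = 5
C(4) = 1 + C(3) + C(2) = 1 + 5 + 3 = 9
C(5) = 1 + C(4) + C(3) = 1 + 9 + 5 = 15
C(6) = 1 + C(5) + C(4) = 1 + 15 + 9 = 25
C(7) = 1 + C(6) + C(5) = 1 + 25 + 15 = 41
n_calls = C(7) = 41

Final answer: 41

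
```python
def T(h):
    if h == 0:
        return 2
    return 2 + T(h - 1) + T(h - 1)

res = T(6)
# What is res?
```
Call trace (a repeated sub-call is expanded the first time; later identical calls just restate its return value):
T(h=6)
  T(h=5)
    T(h=4)
      T(h=3)
        T(h=2)
          T(h=1)
            T(h=0)
            -> return 2
            T(h=0)
            -> return 2
          -> return 6
          T(h=1) -> return 6  (same call as traced above)
        -> return 14
        T(h=2) -> return 14  (same call as traced above)
      -> return 30
      T(h=3) -> return 30  (same call as traced above)
    -> return 62
    T(h=4) -> return 62  (same call as traced above)
  -> return 126
  T(h=5) -> return 126  (same call as traced above)
-> return 254

Final answer: 254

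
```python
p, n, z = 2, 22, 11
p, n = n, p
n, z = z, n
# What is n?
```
Trace:
  p=2, n=22, z=11
  p=22, n=2, z=11
  p=22, n=11, z=2

Final answer: 11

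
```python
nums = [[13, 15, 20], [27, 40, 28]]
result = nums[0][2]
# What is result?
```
Trace:
  nums=[[13, 15, 20], [27, 40, 28]]
  nums=[[13, 15, 20], [27, 40, 28]], result=20

Final answer: 20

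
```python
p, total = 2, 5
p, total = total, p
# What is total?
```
Trace:
  p=2, total=5
  p=5, total=2

Final answer: 2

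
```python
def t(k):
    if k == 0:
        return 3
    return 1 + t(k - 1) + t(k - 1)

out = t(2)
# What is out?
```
Call trace (a repeated sub-call is expanded the first time; later identical calls just restate its return value):
t(k=2)
  t(k=1)
    t(k=0)
    -> return 3
    t(k=0)
    -> return 3
  -> return 7
  t(k=1) -> return 7  (same call as traced above)
-> return 15

Final answer: 15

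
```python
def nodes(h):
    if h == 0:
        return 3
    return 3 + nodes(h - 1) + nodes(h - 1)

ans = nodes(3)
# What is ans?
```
Call trace (a repeated sub-call is expanded the first time; later identical calls just restate its return value):
nodes(h=3)
  nodes(h=2)
    nodes(h=1)
      nodes(h=0)
      -> return 3
      nodes(h=0)
      -> return 3
    -> return 9
    nodes(h=1) -> return 9  (same call as traced above)
  -> return 21
  nodes(h=2) -> return 21  (same call as traced above)
-> return 45

Final answer: 45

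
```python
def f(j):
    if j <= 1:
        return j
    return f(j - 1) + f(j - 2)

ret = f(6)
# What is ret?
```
Call trace (a repeated sub-call is expanded the first time; later identical calls just restate its return value):
f(j=6)
  f(j=5)
    f(j=4)
      f(j=3)
        f(j=2)
          f(j=1)
          -> return 1
          f(j=0)
          -> return 0
        -> return 1
        f(j=1)
        -> return 1
      -> return 2
      f(j=2) -> return 1  (same call as traced above)
    -> return 3
    f(j=3) -> return 2  (same call as traced above)
  -> return 5
  f(j=4) -> return 3  (same call as traced above)
-> return 8

Final answer: 8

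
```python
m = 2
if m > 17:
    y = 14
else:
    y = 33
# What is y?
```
Trace:
  m=2
  m=2, y=33

Final answer: 33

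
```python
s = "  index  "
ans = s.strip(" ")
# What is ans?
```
Trace:
  s='  index  '
  s='  index  ', ans='index'

Final answer: 'index'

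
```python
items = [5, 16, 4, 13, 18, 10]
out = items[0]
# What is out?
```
Trace:
  items=[5, 16, 4, 13, 18, 10]
  items=[5, 16, 4, 13, 18, 10], out=5

Final answer: 5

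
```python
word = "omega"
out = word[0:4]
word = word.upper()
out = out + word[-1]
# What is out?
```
Trace:
  word='omega'
  word='omega', out='omeg'
  word='OMEGA', out='omeg'
  word='OMEGA', out='omegA'

Final answer: 'omegA'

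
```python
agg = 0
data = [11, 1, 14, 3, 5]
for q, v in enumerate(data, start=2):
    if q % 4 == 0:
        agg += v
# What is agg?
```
Trace:
  agg=0
  agg=0, q=2, v=11
  agg=0, q=3, v=1
  agg=14, q=4, v=14
  agg=14, q=5, v=3
  agg=14, q=6, v=5

Final answer: 14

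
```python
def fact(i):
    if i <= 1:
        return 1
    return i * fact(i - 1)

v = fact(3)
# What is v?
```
Call trace:
fact(i=3)
  fact(i=2)
    fact(i=1)
    -> return 1
  -> return 2
-> return 6

Final answer: 6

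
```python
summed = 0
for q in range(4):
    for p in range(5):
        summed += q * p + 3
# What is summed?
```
Trace:
  summed=0
  summed=3, q=0, p=0
  summed=6, q=0, p=1
  summed=9, q=0, p=2
  summed=12, q=0, p=3
  summed=15, q=0, p=4
  summed=18, q=1, p=0
  summed=22, q=1, p=1
  summed=27, q=1, p=2
  summed=33, q=1, p=3
  summed=40, q=1, p=4
  summed=43, q=2, p=0
  summed=48, q=2, p=1
  summed=55, q=2, p=2
  summed=64, q=2, p=3
  summed=75, q=2, p=4
  summed=78, q=3, p=0
  summed=84, q=3, p=1
  summed=93, q=3, p=2
  summed=105, q=3, p=3
  summed=120, q=3, p=4

Final answer: 120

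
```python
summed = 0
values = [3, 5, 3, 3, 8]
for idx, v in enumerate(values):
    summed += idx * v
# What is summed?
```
Trace:
  summed=0
  summed=0, idx=0, v=3
  summed=5, idx=1, v=5
  summed=11, idx=2, v=3
  summed=20, idx=3, v=3
  summed=52, idx=4, v=8

Final answer: 52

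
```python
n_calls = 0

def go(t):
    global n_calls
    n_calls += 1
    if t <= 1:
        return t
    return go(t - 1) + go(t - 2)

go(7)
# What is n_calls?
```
Call trace (a repeated sub-call is expanded the first time; later identical calls just restate its return value):
go(t=7)
  go(t=6)
    go(t=5)
      go(t=4)
        go(t=3)
          go(t=2)
            go(t=1)
            -> return 1
            go(t=0)
            -> return 0
          -> return 1
          go(t=1)
          -> return 1
        -> return 2
        go(t=2) -> return 1  (same call as traced above)
      -> return 3
      go(t=3) -> return 2  (same call as traced above)
    -> return 5
    go(t=4) -> return 3  (same call as traced above)
  -> return 8
  go(t=5) -> return 5  (same call as traced above)
-> return 13

n_calls is incremented once per call, so count the calls in each subtree. Let C(t) = number of calls made by go(t).
C(0) = C(1) = 1 (base case, no recursion); C(t) = 1 + C(t - 1) + C(t - 2) otherwise.
C(2) = 1 + C(1) + C(0) = 1 + 1 + 1 = 3
C(3) = 1 + C(2) + C(1) = 1 + 3 + 1 = 5
C(4) = 1 + C(3) + C(2) = 1 + 5 + 3 = 9
C(5) = 1 + C(4) + C(3) = 1 + 9 + 5 = 15
C(6) = 1 + C(5) + C(4) = 1 + 15 + 9 = 25
C(7) = 1 + C(6) + C(5) = 1 + 25 + 15 = 41
n_calls = C(7) = 41

Final answer: 41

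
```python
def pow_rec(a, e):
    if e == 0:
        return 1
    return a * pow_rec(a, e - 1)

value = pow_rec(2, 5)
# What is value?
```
Call trace:
pow_rec(a=2, e=5)
  pow_rec(a=2, e=4)
    pow_rec(a=2, e=3)
      pow_rec(a=2, e=2)
        pow_rec(a=2, e=1)
          pow_rec(a=2, e=0)
          -> return 1
        -> return 2
      -> return 4
    -> return 8
  -> return 16
-> return 32

Final answer: 32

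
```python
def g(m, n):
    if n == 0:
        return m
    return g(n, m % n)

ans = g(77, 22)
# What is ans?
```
Call trace:
g(m=77, n=22)
  g(m=22, n=11)
    g(m=11, n=0)
    -> return 11
  -> return 11
-> return 11

Final answer: 11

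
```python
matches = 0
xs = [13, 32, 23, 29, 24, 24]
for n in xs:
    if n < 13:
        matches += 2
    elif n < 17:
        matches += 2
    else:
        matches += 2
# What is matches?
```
Trace:
  matches=0
  matches=2, n=13
  matches=4, n=32
  matches=6, n=23
  matches=8, n=29
  matches=10, n=24
  matches=12, n=24

Final answer: 12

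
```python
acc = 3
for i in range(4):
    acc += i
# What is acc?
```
Trace:
  acc=3
  acc=3, i=0
  acc=4, i=1
  acc=6, i=2
  acc=9, i=3

Final answer: 9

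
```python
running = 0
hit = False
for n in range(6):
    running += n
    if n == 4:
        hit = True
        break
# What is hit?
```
Trace:
  running=0
  running=0, hit=False
  running=0, hit=False, n=0
  running=1, hit=False, n=1
  running=3, hit=False, n=2
  running=6, hit=False, n=3
  running=10, hit=True, n=4

Final answer: True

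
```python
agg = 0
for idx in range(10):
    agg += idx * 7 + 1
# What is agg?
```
Trace:
  agg=0
  agg=1, idx=0
  agg=9, idx=1
  agg=24, idx=2
  agg=46, idx=3
  agg=75, idx=4
  agg=111, idx=5
  agg=154, idx=6
  agg=204, idx=7
  agg=261, idx=8
  agg=325, idx=9

Final answer: 325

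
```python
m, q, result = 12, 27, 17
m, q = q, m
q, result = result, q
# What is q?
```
Trace:
  m=12, q=27, result=17
  m=27, q=12, result=17
  m=27, q=17, result=12

Final answer: 17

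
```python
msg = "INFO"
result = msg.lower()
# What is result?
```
Trace:
  msg='INFO'
  msg='INFO', result='info'

Final answer: 'info'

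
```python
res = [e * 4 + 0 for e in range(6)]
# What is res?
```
Trace:
  e=0
  e=1
  e=2
  e=3
  e=4
  e=5
  res=[0, 4, 8, 12, 16, 20]

Final answer: [0, 4, 8, 12, 16, 20]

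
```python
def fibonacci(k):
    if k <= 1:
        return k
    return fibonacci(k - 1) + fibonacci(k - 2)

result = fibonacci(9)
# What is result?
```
Call trace (a repeated sub-call is expanded the first time; later identical calls just restate its return value):
fibonacci(k=9)
  fibonacci(k=8)
    fibonacci(k=7)
      fibonacci(k=6)
        fibonacci(k=5)
          fibonacci(k=4)
            fibonacci(k=3)
              fibonacci(k=2)
                fibonacci(k=1)
                -> return 1
                fibonacci(k=0)
                -> return 0
              -> return 1
              fibonacci(k=1)
              -> return 1
            -> return 2
            fibonacci(k=2) -> return 1  (same call as traced above)
          -> return 3
          fibonacci(k=3) -> return 2  (same call as traced above)
        -> return 5
        fibonacci(k=4) -> return 3  (same call as traced above)
      -> return 8
      fibonacci(k=5) -> return 5  (same call as traced above)
    -> return 13
    fibonacci(k=6) -> return 8  (same call as traced above)
  -> return 21
  fibonacci(k=7) -> return 13  (same call as traced above)
-> return 34

Final answer: 34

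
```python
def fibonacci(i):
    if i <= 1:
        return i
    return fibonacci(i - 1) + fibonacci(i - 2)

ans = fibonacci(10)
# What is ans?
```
Call trace (a repeated sub-call is expanded the first time; later identical calls just restate its return value):
fibonacci(i=10)
  fibonacci(i=9)
    fibonacci(i=8)
      fibonacci(i=7)
        fibonacci(i=6)
          fibonacci(i=5)
            fibonacci(i=4)
              fibonacci(i=3)
                fibonacci(i=2)
                  fibonacci(i=1)
                  -> return 1
                  fibonacci(i=0)
                  -> return 0
                -> return 1
                fibonacci(i=1)
                -> return 1
              -> return 2
              fibonacci(i=2) -> return 1  (same call as traced above)
            -> return 3
            fibonacci(i=3) -> return 2  (same call as traced above)
          -> return 5
          fibonacci(i=4) -> return 3  (same call as traced above)
        -> return 8
        fibonacci(i=5) -> return 5  (same call as traced above)
      -> return 13
      fibonacci(i=6) -> return 8  (same call as traced above)
    -> return 21
    fibonacci(i=7) -> return 13  (same call as traced above)
  -> return 34
  fibonacci(i=8) -> return 21  (same call as traced above)
-> return 55

Final answer: 55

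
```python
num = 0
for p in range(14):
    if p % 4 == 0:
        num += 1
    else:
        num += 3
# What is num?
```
Trace:
  num=0
  num=1, p=0
  num=4, p=1
  num=7, p=2
  num=10, p=3
  num=11, p=4
  num=14, p=5
  num=17, p=6
  num=20, p=7
  num=21, p=8
  num=24, p=9
  num=27, p=10
  num=30, p=11
  num=31, p=12
  num=34, p=13

Final answer: 34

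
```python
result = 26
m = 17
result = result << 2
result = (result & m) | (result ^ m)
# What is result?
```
Trace:
  result=26
  result=26, m=17
  result=104, m=17
  result=121, m=17

Final answer: 121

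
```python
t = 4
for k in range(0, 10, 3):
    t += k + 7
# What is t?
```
Trace:
  t=4
  t=11, k=0
  t=21, k=3
  t=34, k=6
  t=50, k=9

Final answer: 50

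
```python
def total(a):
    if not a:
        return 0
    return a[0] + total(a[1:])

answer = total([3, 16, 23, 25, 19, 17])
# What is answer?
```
Call trace:
total(a=[3, 16, 23, 25, 19, 17])
  total(a=[16, 23, 25, 19, 17])
    total(a=[23, 25, 19, 17])
      total(a=[25, 19, 17])
        total(a=[19, 17])
          total(a=[17])
            total(a=[])
            -> return 0
          -> return 17
        -> return 36
      -> return 61
    -> return 84
  -> return 100
-> return 103

Final answer: 103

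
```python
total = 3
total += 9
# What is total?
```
Trace:
  total=3
  total=12

Final answer: 12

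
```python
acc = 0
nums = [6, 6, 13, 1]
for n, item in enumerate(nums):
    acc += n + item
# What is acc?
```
Trace:
  acc=0
  acc=6, n=0, item=6
  acc=13, n=1, item=6
  acc=28, n=2, item=13
  acc=32, n=3, item=1

Final answer: 32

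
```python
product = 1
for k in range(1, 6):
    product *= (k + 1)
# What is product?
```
Trace:
  product=1
  product=2, k=1
  product=6, k=2
  product=24, k=3
  product=120, k=4
  product=720, k=5

Final answer: 720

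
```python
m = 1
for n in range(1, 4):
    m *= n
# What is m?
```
Trace:
  m=1
  m=1, n=1
  m=2, n=2
  m=6, n=3

Final answer: 6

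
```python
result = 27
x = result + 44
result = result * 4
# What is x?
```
Trace:
  result=27
  result=27, x=71
  result=108, x=71

Final answer: 71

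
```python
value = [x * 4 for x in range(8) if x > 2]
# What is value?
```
Trace:
  x=0
  x=1
  x=2
  x=3
  x=4
  x=5
  x=6
  x=7
  value=[12, 16, 20, 24, 28]

Final answer: [12, 16, 20, 24, 28]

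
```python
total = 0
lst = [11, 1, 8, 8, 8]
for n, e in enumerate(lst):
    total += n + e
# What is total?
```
Trace:
  total=0
  total=11, n=0, e=11
  total=13, n=1, e=1
  total=23, n=2, e=8
  total=34, n=3, e=8
  total=46, n=4, e=8

Final answer: 46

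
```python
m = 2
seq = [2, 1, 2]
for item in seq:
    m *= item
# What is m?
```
Trace:
  m=2
  m=4, item=2
  m=4, item=1
  m=8, item=2

Final answer: 8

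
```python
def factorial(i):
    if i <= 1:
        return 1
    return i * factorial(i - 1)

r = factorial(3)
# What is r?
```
Call trace:
factorial(i=3)
  factorial(i=2)
    factorial(i=1)
    -> return 1
  -> return 2
-> return 6

Final answer: 6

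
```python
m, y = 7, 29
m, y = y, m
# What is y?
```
Trace:
  m=7, y=29
  m=29, y=7

Final answer: 7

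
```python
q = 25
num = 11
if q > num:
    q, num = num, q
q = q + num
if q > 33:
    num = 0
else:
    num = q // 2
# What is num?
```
Trace:
  q=25
  q=25, num=11
  q=11, num=25
  q=36, num=25
  q=36, num=0

Final answer: 0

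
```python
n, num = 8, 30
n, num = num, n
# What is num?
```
Trace:
  n=8, num=30
  n=30, num=8

Final answer: 8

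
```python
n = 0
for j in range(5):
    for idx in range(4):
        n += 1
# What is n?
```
Trace:
  n=0
  n=1, j=0, idx=0
  n=2, j=0, idx=1
  n=3, j=0, idx=2
  n=4, j=0, idx=3
  n=5, j=1, idx=0
  n=6, j=1, idx=1
  n=7, j=1, idx=2
  n=8, j=1, idx=3
  n=9, j=2, idx=0
  n=10, j=2, idx=1
  n=11, j=2, idx=2
  n=12, j=2, idx=3
  n=13, j=3, idx=0
  n=14, j=3, idx=1
  n=15, j=3, idx=2
  n=16, j=3, idx=3
  n=17, j=4, idx=0
  n=18, j=4, idx=1
  n=19, j=4, idx=2
  n=20, j=4, idx=3

Final answer: 20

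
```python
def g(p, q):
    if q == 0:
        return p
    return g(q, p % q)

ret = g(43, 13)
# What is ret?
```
Call trace:
g(p=43, q=13)
  g(p=13, q=4)
    g(p=4, q=1)
      g(p=1, q=0)
      -> return 1
    -> return 1
  -> return 1
-> return 1

Final answer: 1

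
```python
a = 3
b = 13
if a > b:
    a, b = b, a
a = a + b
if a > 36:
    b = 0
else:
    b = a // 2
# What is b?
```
Trace:
  a=3
  a=3, b=13
  a=3, b=13
  a=16, b=13
  a=16, b=8

Final answer: 8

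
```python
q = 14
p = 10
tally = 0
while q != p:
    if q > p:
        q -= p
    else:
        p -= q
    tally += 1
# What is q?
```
Trace:
  q=14
  q=14, p=10
  q=14, p=10, tally=0
  q=4, p=10, tally=1
  q=4, p=6, tally=2
  q=4, p=2, tally=3
  q=2, p=2, tally=4

Final answer: 2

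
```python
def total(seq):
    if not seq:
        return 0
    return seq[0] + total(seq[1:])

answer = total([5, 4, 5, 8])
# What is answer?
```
Call trace:
total(seq=[5, 4, 5, 8])
  total(seq=[4, 5, 8])
    total(seq=[5, 8])
      total(seq=[8])
        total(seq=[])
        -> return 0
      -> return 8
    -> return 13
  -> return 17
-> return 22

Final answer: 22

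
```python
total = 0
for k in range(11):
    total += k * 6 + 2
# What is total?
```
Trace:
  total=0
  total=2, k=0
  total=10, k=1
  total=24, k=2
  total=44, k=3
  total=70, k=4
  total=102, k=5
  total=140, k=6
  total=184, k=7
  total=234, k=8
  total=290, k=9
  total=352, k=10

Final answer: 352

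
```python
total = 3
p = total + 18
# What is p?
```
Trace:
  total=3
  total=3, p=21

Final answer: 21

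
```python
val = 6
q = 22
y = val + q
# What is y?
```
Trace:
  val=6
  val=6, q=22
  val=6, q=22, y=28

Final answer: 28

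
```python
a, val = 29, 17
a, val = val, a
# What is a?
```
Trace:
  a=29, val=17
  a=17, val=29

Final answer: 17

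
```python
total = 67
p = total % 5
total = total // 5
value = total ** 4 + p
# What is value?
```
Trace:
  total=67
  total=67, p=2
  total=13, p=2
  total=13, p=2, value=28563

Final answer: 28563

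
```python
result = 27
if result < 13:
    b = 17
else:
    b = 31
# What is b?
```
Trace:
  result=27
  result=27, b=31

Final answer: 31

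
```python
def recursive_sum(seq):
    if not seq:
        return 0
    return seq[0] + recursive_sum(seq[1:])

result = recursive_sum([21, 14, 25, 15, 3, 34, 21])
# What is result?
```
Call trace:
recursive_sum(seq=[21, 14, 25, 15, 3, 34, 21])
  recursive_sum(seq=[14, 25, 15, 3, 34, 21])
    recursive_sum(seq=[25, 15, 3, 34, 21])
      recursive_sum(seq=[15, 3, 34, 21])
        recursive_sum(seq=[3, 34, 21])
          recursive_sum(seq=[34, 21])
            recursive_sum(seq=[21])
              recursive_sum(seq=[])
              -> return 0
            -> return 21
          -> return 55
        -> return 58
      -> return 73
    -> return 98
  -> return 112
-> return 133

Final answer: 133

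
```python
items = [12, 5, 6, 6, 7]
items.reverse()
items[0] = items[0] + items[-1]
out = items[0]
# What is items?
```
Trace:
  items=[12, 5, 6, 6, 7]
  items=[7, 6, 6, 5, 12]
  items=[19, 6, 6, 5, 12]
  items=[19, 6, 6, 5, 12], out=19

Final answer: [19, 6, 6, 5, 12]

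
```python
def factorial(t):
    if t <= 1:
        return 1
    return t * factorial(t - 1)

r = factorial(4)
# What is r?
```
Call trace:
factorial(t=4)
  factorial(t=3)
    factorial(t=2)
      factorial(t=1)
      -> return 1
    -> return 2
  -> return 6
-> return 24

Final answer: 24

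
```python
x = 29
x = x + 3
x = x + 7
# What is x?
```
Trace:
  x=29
  x=32
  x=39

Final answer: 39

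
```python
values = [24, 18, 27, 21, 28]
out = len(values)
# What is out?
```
Trace:
  values=[24, 18, 27, 21, 28]
  values=[24, 18, 27, 21, 28], out=5

Final answer: 5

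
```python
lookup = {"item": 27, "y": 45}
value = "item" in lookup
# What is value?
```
Trace:
  lookup={'item': 27, 'y': 45}
  lookup={'item': 27, 'y': 45}, value=True

Final answer: True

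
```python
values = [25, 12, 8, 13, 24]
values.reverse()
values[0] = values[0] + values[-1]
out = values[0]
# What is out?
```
Trace:
  values=[25, 12, 8, 13, 24]
  values=[24, 13, 8, 12, 25]
  values=[49, 13, 8, 12, 25]
  values=[49, 13, 8, 12, 25], out=49

Final answer: 49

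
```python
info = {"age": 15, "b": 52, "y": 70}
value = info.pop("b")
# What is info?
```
Trace:
  info={'age': 15, 'b': 52, 'y': 70}
  info={'age': 15, 'y': 70}, value=52

Final answer: {'age': 15, 'y': 70}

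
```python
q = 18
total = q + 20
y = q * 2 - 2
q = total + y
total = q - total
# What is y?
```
Trace:
  q=18
  q=18, total=38
  q=18, total=38, y=34
  q=72, total=38, y=34
  q=72, total=34, y=34

Final answer: 34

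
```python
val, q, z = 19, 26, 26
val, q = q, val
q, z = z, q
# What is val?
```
Trace:
  val=19, q=26, z=26
  val=26, q=19, z=26
  val=26, q=26, z=19

Final answer: 26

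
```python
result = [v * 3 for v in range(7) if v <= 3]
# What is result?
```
Trace:
  v=0
  v=1
  v=2
  v=3
  v=4
  v=5
  v=6
  result=[0, 3, 6, 9]

Final answer: [0, 3, 6, 9]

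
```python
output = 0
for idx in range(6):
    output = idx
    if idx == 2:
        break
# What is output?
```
Trace:
  output=0
  output=0, idx=0
  output=1, idx=1
  output=2, idx=2

Final answer: 2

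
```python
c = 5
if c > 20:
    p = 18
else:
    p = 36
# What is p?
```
Trace:
  c=5
  c=5, p=36

Final answer: 36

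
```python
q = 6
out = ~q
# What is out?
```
Trace:
  q=6
  q=6, out=-7

Final answer: -7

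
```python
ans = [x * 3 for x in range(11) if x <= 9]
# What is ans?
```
Trace:
  x=0
  x=1
  x=2
  x=3
  x=4
  x=5
  x=6
  x=7
  x=8
  x=9
  x=10
  ans=[0, 3, 6, 9, 12, 15, 18, 21, 24, 27]

Final answer: [0, 3, 6, 9, 12, 15, 18, 21, 24, 27]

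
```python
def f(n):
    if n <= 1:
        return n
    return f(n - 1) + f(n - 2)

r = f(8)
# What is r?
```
Call trace (a repeated sub-call is expanded the first time; later identical calls just restate its return value):
f(n=8)
  f(n=7)
    f(n=6)
      f(n=5)
        f(n=4)
          f(n=3)
            f(n=2)
              f(n=1)
              -> return 1
              f(n=0)
              -> return 0
            -> return 1
            f(n=1)
            -> return 1
          -> return 2
          f(n=2) -> return 1  (same call as traced above)
        -> return 3
        f(n=3) -> return 2  (same call as traced above)
      -> return 5
      f(n=4) -> return 3  (same call as traced above)
    -> return 8
    f(n=5) -> return 5  (same call as traced above)
  -> return 13
  f(n=6) -> return 8  (same call as traced above)
-> return 21

Final answer: 21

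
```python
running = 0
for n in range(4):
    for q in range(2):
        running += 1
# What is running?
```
Trace:
  running=0
  running=1, n=0, q=0
  running=2, n=0, q=1
  running=3, n=1, q=0
  running=4, n=1, q=1
  running=5, n=2, q=0
  running=6, n=2, q=1
  running=7, n=3, q=0
  running=8, n=3, q=1

Final answer: 8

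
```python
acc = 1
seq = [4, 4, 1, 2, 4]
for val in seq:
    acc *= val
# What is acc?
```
Trace:
  acc=1
  acc=4, val=4
  acc=16, val=4
  acc=16, val=1
  acc=32, val=2
  acc=128, val=4

Final answer: 128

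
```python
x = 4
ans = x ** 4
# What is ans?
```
Trace:
  x=4
  x=4, ans=256

Final answer: 256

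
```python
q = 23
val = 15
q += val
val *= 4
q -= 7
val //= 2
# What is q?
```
Trace:
  q=23
  q=23, val=15
  q=38, val=15
  q=38, val=60
  q=31, val=60
  q=31, val=30

Final answer: 31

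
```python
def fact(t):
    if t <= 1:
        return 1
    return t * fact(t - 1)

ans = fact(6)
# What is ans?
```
Call trace:
fact(t=6)
  fact(t=5)
    fact(t=4)
      fact(t=3)
        fact(t=2)
          fact(t=1)
          -> return 1
        -> return 2
      -> return 6
    -> return 24
  -> return 120
-> return 720

Final answer: 720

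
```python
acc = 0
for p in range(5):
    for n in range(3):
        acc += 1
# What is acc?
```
Trace:
  acc=0
  acc=1, p=0, n=0
  acc=2, p=0, n=1
  acc=3, p=0, n=2
  acc=4, p=1, n=0
  acc=5, p=1, n=1
  acc=6, p=1, n=2
  acc=7, p=2, n=0
  acc=8, p=2, n=1
  acc=9, p=2, n=2
  acc=10, p=3, n=0
  acc=11, p=3, n=1
  acc=12, p=3, n=2
  acc=13, p=4, n=0
  acc=14, p=4, n=1
  acc=15, p=4, n=2

Final answer: 15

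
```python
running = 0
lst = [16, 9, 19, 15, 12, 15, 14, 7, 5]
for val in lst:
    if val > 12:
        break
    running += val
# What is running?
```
Trace:
  running=0
  running=0, val=16

Final answer: 0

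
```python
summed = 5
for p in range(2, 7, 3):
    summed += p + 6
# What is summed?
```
Trace:
  summed=5
  summed=13, p=2
  summed=24, p=5

Final answer: 24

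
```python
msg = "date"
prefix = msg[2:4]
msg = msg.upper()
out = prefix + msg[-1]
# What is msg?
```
Trace:
  msg='date'
  msg='date', prefix='te'
  msg='DATE', prefix='te'
  msg='DATE', prefix='te', out='teE'

Final answer: 'DATE'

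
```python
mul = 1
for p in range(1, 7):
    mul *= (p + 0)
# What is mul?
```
Trace:
  mul=1
  mul=1, p=1
  mul=2, p=2
  mul=6, p=3
  mul=24, p=4
  mul=120, p=5
  mul=720, p=6

Final answer: 720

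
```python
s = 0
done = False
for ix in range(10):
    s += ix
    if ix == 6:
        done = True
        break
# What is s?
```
Trace:
  s=0
  s=0, done=False
  s=0, done=False, ix=0
  s=1, done=False, ix=1
  s=3, done=False, ix=2
  s=6, done=False, ix=3
  s=10, done=False, ix=4
  s=15, done=False, ix=5
  s=21, done=True, ix=6

Final answer: 21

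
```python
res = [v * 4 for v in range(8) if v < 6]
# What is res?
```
Trace:
  v=0
  v=1
  v=2
  v=3
  v=4
  v=5
  v=6
  v=7
  res=[0, 4, 8, 12, 16, 20]

Final answer: [0, 4, 8, 12, 16, 20]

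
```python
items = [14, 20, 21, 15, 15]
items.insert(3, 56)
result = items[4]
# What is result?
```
Trace:
  items=[14, 20, 21, 15, 15]
  items=[14, 20, 21, 56, 15, 15]
  items=[14, 20, 21, 56, 15, 15], result=15

Final answer: 15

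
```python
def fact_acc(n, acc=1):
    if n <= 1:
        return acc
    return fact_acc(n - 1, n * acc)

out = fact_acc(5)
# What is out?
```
Call trace:
fact_acc(n=5, acc=1)
  fact_acc(n=4, acc=5)
    fact_acc(n=3, acc=20)
      fact_acc(n=2, acc=60)
        fact_acc(n=1, acc=120)
        -> return 120
      -> return 120
    -> return 120
  -> return 120
-> return 120

Final answer: 120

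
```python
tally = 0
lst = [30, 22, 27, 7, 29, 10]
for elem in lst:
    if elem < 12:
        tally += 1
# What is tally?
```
Trace:
  tally=0
  tally=0, elem=30
  tally=0, elem=22
  tally=0, elem=27
  tally=1, elem=7
  tally=1, elem=29
  tally=2, elem=10

Final answer: 2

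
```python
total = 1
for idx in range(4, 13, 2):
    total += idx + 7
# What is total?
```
Trace:
  total=1
  total=12, idx=4
  total=25, idx=6
  total=40, idx=8
  total=57, idx=10
  total=76, idx=12

Final answer: 76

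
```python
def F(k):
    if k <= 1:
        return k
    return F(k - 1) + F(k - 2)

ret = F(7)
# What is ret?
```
Call trace (a repeated sub-call is expanded the first time; later identical calls just restate its return value):
F(k=7)
  F(k=6)
    F(k=5)
      F(k=4)
        F(k=3)
          F(k=2)
            F(k=1)
            -> return 1
            F(k=0)
            -> return 0
          -> return 1
          F(k=1)
          -> return 1
        -> return 2
        F(k=2) -> return 1  (same call as traced above)
      -> return 3
      F(k=3) -> return 2  (same call as traced above)
    -> return 5
    F(k=4) -> return 3  (same call as traced above)
  -> return 8
  F(k=5) -> return 5  (same call as traced above)
-> return 13

Final answer: 13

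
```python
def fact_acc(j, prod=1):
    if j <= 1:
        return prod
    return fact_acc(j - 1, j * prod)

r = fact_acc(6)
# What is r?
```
Call trace:
fact_acc(j=6, prod=1)
  fact_acc(j=5, prod=6)
    fact_acc(j=4, prod=30)
      fact_acc(j=3, prod=120)
        fact_acc(j=2, prod=360)
          fact_acc(j=1, prod=720)
          -> return 720
        -> return 720
      -> return 720
    -> return 720
  -> return 720
-> return 720

Final answer: 720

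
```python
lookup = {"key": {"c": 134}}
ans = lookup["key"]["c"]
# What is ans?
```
Trace:
  lookup={'key': {'c': 134}}
  lookup={'key': {'c': 134}}, ans=134

Final answer: 134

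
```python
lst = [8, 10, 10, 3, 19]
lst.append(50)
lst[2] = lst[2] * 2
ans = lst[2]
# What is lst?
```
Trace:
  lst=[8, 10, 10, 3, 19]
  lst=[8, 10, 10, 3, 19, 50]
  lst=[8, 10, 20, 3, 19, 50]
  lst=[8, 10, 20, 3, 19, 50], ans=20

Final answer: [8, 10, 20, 3, 19, 50]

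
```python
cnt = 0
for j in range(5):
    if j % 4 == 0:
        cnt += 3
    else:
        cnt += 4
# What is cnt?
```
Trace:
  cnt=0
  cnt=3, j=0
  cnt=7, j=1
  cnt=11, j=2
  cnt=15, j=3
  cnt=18, j=4

Final answer: 18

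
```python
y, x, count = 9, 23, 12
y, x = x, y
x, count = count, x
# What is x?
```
Trace:
  y=9, x=23, count=12
  y=23, x=9, count=12
  y=23, x=12, count=9

Final answer: 12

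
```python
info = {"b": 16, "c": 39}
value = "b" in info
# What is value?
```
Trace:
  info={'b': 16, 'c': 39}
  info={'b': 16, 'c': 39}, value=True

Final answer: True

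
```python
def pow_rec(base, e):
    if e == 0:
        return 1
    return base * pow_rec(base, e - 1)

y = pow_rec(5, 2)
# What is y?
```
Call trace:
pow_rec(base=5, e=2)
  pow_rec(base=5, e=1)
    pow_rec(base=5, e=0)
    -> return 1
  -> return 5
-> return 25

Final answer: 25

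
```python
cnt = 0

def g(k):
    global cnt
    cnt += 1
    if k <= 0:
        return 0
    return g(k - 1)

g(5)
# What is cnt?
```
Call trace:
g(k=5)
  g(k=4)
    g(k=3)
      g(k=2)
        g(k=1)
          g(k=0)
          -> return 0
        -> return 0
      -> return 0
    -> return 0
  -> return 0
-> return 0

cnt is incremented once per call. g is entered once for each k = 5, 4, 3, 2, 1, 0 (the k <= 0 call returns without recursing), i.e. 5 + 1 calls.
cnt = 6

Final answer: 6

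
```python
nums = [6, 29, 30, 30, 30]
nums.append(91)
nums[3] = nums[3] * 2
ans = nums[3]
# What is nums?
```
Trace:
  nums=[6, 29, 30, 30, 30]
  nums=[6, 29, 30, 30, 30, 91]
  nums=[6, 29, 30, 60, 30, 91]
  nums=[6, 29, 30, 60, 30, 91], ans=60

Final answer: [6, 29, 30, 60, 30, 91]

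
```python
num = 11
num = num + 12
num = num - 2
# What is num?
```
Trace:
  num=11
  num=23
  num=21

Final answer: 21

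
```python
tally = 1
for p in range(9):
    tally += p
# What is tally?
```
Trace:
  tally=1
  tally=1, p=0
  tally=2, p=1
  tally=4, p=2
  tally=7, p=3
  tally=11, p=4
  tally=16, p=5
  tally=22, p=6
  tally=29, p=7
  tally=37, p=8

Final answer: 37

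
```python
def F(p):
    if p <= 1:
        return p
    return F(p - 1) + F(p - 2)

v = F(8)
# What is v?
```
Call trace (a repeated sub-call is expanded the first time; later identical calls just restate its return value):
F(p=8)
  F(p=7)
    F(p=6)
      F(p=5)
        F(p=4)
          F(p=3)
            F(p=2)
              F(p=1)
              -> return 1
              F(p=0)
              -> return 0
            -> return 1
            F(p=1)
            -> return 1
          -> return 2
          F(p=2) -> return 1  (same call as traced above)
        -> return 3
        F(p=3) -> return 2  (same call as traced above)
      -> return 5
      F(p=4) -> return 3  (same call as traced above)
    -> return 8
    F(p=5) -> return 5  (same call as traced above)
  -> return 13
  F(p=6) -> return 8  (same call as traced above)
-> return 21

Final answer: 21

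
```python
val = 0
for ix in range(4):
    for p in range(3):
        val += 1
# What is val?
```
Trace:
  val=0
  val=1, ix=0, p=0
  val=2, ix=0, p=1
  val=3, ix=0, p=2
  val=4, ix=1, p=0
  val=5, ix=1, p=1
  val=6, ix=1, p=2
  val=7, ix=2, p=0
  val=8, ix=2, p=1
  val=9, ix=2, p=2
  val=10, ix=3, p=0
  val=11, ix=3, p=1
  val=12, ix=3, p=2

Final answer: 12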